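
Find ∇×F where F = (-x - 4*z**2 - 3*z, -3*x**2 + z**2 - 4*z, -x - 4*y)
(-2*z, -8*z - 2, -6*x)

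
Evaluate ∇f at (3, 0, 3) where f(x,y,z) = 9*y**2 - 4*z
(0, 0, -4)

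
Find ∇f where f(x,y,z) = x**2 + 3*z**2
(2*x, 0, 6*z)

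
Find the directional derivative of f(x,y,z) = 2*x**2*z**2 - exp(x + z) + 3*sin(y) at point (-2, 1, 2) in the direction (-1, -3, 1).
sqrt(11)*(64 - 9*cos(1))/11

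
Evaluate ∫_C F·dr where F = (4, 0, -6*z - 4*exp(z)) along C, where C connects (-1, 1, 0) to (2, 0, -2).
4 - 4*exp(-2)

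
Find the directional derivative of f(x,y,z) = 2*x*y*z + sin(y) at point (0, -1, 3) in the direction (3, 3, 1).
3*sqrt(19)*(-6 + cos(1))/19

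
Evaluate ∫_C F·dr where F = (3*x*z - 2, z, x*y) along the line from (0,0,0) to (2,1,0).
-4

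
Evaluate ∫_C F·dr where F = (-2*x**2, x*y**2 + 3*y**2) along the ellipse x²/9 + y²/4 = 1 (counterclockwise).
6*pi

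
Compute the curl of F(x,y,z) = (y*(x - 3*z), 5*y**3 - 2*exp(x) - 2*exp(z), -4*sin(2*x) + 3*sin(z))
(2*exp(z), -3*y + 8*cos(2*x), -x + 3*z - 2*exp(x))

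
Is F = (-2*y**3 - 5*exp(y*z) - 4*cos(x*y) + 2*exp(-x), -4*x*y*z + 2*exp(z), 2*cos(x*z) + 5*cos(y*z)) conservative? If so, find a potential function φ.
No, ∇×F = (4*x*y - 5*z*sin(y*z) - 2*exp(z), -5*y*exp(y*z) + 2*z*sin(x*z), -4*x*sin(x*y) + 6*y**2 - 4*y*z + 5*z*exp(y*z)) ≠ 0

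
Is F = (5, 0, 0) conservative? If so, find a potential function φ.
Yes, F is conservative. φ = 5*x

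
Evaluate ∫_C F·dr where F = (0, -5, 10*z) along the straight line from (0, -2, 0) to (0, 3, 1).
-20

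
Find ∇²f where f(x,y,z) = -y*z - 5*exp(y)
-5*exp(y)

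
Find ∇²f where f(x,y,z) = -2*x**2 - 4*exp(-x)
-4 - 4*exp(-x)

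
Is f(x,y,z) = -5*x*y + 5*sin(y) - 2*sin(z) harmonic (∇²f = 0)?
No, ∇²f = -5*sin(y) + 2*sin(z)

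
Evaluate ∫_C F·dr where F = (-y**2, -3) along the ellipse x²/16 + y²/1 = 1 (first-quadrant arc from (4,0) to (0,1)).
-1/3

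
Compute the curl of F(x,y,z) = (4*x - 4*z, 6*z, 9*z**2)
(-6, -4, 0)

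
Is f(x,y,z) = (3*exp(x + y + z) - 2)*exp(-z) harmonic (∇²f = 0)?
No, ∇²f = 2*(3*exp(x + y + z) - 1)*exp(-z)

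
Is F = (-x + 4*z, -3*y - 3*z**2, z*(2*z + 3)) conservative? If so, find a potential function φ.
No, ∇×F = (6*z, 4, 0) ≠ 0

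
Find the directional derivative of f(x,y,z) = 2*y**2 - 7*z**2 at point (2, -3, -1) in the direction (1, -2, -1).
5*sqrt(6)/3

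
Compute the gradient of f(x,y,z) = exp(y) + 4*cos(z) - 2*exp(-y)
(0, exp(y) + 2*exp(-y), -4*sin(z))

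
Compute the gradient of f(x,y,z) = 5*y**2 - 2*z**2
(0, 10*y, -4*z)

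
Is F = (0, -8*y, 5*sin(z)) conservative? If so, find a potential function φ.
Yes, F is conservative. φ = -4*y**2 - 5*cos(z)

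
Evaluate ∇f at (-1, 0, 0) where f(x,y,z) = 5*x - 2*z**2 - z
(5, 0, -1)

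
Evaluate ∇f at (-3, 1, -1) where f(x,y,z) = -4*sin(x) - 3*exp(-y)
(-4*cos(3), 3*exp(-1), 0)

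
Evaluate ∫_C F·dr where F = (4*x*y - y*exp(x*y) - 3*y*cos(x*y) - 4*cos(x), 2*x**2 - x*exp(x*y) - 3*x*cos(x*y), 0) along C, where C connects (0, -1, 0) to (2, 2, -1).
-exp(4) - 4*sin(2) - 3*sin(4) + 17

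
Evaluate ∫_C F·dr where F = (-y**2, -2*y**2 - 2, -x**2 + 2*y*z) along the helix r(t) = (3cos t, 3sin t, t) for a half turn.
3*pi/2 + 36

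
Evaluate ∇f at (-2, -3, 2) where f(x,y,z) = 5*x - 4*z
(5, 0, -4)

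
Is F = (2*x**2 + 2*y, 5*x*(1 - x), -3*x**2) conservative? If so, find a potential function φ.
No, ∇×F = (0, 6*x, 3 - 10*x) ≠ 0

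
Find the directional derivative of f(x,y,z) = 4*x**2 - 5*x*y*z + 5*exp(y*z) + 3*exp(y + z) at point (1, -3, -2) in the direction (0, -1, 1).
5*sqrt(2)*(1 - exp(6))/2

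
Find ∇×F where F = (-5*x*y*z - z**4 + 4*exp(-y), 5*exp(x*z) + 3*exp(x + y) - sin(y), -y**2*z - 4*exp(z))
(-5*x*exp(x*z) - 2*y*z, -5*x*y - 4*z**3, 5*x*z + 5*z*exp(x*z) + 3*exp(x + y) + 4*exp(-y))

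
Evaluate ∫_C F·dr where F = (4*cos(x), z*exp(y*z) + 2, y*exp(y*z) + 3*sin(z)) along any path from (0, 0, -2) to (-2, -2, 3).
-5 - 4*sin(2) + 3*cos(2) + exp(-6) - 3*cos(3)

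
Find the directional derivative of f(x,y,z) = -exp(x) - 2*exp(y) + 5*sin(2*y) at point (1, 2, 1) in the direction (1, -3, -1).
sqrt(11)*(-E - 30*cos(4) + 6*exp(2))/11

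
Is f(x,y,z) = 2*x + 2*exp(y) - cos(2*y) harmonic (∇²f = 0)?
No, ∇²f = 2*exp(y) + 4*cos(2*y)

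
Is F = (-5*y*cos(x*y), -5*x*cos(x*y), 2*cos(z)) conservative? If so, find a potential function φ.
Yes, F is conservative. φ = 2*sin(z) - 5*sin(x*y)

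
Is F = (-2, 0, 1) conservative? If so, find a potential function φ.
Yes, F is conservative. φ = -2*x + z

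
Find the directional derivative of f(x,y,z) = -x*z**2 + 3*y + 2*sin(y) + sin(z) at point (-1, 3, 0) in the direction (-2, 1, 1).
sqrt(6)*(cos(3) + 2)/3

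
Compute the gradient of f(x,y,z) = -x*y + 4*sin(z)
(-y, -x, 4*cos(z))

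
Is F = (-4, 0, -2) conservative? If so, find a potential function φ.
Yes, F is conservative. φ = -4*x - 2*z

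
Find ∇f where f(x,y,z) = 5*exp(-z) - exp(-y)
(0, exp(-y), -5*exp(-z))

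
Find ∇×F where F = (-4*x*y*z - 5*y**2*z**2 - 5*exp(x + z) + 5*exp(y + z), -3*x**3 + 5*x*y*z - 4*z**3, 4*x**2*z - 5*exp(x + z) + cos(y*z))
(-5*x*y + 12*z**2 - z*sin(y*z), -4*x*y - 8*x*z - 10*y**2*z + 5*exp(y + z), -9*x**2 + 4*x*z + 10*y*z**2 + 5*y*z - 5*exp(y + z))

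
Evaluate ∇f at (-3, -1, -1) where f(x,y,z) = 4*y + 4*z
(0, 4, 4)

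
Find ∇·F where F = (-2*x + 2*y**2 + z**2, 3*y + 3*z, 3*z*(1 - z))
4 - 6*z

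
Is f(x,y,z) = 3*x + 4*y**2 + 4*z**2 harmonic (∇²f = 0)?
No, ∇²f = 16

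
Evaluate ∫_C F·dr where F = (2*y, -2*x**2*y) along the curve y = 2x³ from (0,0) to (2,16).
-752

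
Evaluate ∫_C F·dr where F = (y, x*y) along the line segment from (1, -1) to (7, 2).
27/2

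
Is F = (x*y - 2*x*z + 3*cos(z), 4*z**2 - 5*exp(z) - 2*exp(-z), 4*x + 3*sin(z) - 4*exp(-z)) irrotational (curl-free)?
No, ∇×F = (-8*z + 5*exp(z) - 2*exp(-z), -2*x - 3*sin(z) - 4, -x)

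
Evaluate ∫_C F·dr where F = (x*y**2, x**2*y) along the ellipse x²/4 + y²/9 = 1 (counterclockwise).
0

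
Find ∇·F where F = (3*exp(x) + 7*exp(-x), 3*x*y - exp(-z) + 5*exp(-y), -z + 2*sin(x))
3*x + 3*exp(x) - 1 - 5*exp(-y) - 7*exp(-x)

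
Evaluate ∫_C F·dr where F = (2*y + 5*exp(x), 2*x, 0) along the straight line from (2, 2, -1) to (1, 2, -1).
-5*exp(2) - 4 + 5*E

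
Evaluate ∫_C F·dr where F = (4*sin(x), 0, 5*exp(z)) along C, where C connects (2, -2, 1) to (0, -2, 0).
-5*E + 4*cos(2) + 1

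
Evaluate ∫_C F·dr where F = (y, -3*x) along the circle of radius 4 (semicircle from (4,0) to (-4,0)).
-32*pi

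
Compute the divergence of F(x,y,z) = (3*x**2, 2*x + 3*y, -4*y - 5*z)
6*x - 2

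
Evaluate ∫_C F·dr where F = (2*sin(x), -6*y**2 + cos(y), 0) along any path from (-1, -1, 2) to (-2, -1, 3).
-2*cos(2) + 2*cos(1)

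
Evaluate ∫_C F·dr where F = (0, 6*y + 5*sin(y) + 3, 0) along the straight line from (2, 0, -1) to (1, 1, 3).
11 - 5*cos(1)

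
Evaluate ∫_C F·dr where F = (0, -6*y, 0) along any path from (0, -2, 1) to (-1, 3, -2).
-15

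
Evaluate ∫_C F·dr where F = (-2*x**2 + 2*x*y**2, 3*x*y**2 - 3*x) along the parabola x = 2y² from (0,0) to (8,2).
-2224/15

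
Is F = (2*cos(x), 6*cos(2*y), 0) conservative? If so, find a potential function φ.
Yes, F is conservative. φ = 2*sin(x) + 3*sin(2*y)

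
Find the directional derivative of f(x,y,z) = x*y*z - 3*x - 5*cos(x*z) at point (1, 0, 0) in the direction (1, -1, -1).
-sqrt(3)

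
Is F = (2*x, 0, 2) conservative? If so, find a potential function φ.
Yes, F is conservative. φ = x**2 + 2*z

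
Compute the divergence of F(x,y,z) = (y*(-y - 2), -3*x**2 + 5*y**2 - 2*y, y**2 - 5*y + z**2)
10*y + 2*z - 2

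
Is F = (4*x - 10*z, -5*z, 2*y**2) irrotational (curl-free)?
No, ∇×F = (4*y + 5, -10, 0)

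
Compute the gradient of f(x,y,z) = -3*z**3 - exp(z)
(0, 0, -9*z**2 - exp(z))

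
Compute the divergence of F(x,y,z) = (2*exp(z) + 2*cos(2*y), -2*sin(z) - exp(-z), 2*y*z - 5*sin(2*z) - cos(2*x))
2*y - 10*cos(2*z)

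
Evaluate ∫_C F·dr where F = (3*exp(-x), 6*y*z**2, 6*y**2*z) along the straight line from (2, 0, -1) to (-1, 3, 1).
-3*E + 3*exp(-2) + 27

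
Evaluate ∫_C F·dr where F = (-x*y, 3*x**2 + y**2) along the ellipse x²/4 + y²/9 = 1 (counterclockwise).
0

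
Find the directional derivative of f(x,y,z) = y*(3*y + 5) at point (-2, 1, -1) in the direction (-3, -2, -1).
-11*sqrt(14)/7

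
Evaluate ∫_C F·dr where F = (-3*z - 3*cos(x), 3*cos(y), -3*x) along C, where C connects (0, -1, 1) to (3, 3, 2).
-18 + 3*sin(1)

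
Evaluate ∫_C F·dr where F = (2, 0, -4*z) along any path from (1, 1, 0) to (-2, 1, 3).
-24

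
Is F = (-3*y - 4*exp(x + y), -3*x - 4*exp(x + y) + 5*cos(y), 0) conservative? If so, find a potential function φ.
Yes, F is conservative. φ = -3*x*y - 4*exp(x + y) + 5*sin(y)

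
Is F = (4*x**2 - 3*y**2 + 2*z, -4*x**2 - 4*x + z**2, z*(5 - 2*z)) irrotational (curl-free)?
No, ∇×F = (-2*z, 2, -8*x + 6*y - 4)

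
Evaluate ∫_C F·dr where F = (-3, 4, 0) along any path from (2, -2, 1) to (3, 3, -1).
17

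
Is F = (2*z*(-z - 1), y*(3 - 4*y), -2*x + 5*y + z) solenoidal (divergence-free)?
No, ∇·F = 4 - 8*y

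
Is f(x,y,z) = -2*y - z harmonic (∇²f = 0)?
Yes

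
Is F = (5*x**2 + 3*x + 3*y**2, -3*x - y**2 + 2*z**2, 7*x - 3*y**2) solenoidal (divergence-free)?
No, ∇·F = 10*x - 2*y + 3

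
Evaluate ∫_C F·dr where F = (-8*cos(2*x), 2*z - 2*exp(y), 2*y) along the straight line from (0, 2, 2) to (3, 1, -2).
-12 - 2*E - 4*sin(6) + 2*exp(2)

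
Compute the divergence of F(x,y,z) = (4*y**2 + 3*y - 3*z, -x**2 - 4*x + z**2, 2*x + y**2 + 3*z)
3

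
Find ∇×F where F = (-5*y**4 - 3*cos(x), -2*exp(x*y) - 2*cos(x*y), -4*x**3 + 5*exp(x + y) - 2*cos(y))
(5*exp(x + y) + 2*sin(y), 12*x**2 - 5*exp(x + y), 2*y*(10*y**2 - exp(x*y) + sin(x*y)))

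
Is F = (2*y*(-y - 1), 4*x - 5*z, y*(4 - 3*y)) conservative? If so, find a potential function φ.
No, ∇×F = (9 - 6*y, 0, 4*y + 6) ≠ 0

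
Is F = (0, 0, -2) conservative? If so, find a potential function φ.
Yes, F is conservative. φ = -2*z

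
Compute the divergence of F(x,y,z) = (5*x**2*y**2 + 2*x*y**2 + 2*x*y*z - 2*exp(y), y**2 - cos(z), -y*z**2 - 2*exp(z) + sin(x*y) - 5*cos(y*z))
10*x*y**2 + 2*y**2 + 5*y*sin(y*z) + 2*y - 2*exp(z)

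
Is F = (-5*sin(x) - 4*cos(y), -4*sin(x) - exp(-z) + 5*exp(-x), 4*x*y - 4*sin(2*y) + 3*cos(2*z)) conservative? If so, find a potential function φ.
No, ∇×F = (4*x - 8*cos(2*y) - exp(-z), -4*y, -4*sin(y) - 4*cos(x) - 5*exp(-x)) ≠ 0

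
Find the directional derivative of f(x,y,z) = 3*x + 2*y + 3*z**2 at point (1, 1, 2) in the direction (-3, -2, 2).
11*sqrt(17)/17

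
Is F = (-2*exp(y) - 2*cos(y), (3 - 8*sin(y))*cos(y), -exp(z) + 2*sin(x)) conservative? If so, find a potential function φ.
No, ∇×F = (0, -2*cos(x), 2*exp(y) - 2*sin(y)) ≠ 0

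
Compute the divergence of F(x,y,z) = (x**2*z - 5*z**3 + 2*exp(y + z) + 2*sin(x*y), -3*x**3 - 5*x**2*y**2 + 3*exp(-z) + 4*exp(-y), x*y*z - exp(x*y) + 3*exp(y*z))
-10*x**2*y + x*y + 2*x*z + 3*y*exp(y*z) + 2*y*cos(x*y) - 4*exp(-y)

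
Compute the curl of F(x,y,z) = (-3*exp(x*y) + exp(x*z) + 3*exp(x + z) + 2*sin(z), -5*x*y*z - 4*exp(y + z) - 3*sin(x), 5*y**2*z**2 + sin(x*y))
(5*x*y + x*cos(x*y) + 10*y*z**2 + 4*exp(y + z), x*exp(x*z) - y*cos(x*y) + 3*exp(x + z) + 2*cos(z), 3*x*exp(x*y) - 5*y*z - 3*cos(x))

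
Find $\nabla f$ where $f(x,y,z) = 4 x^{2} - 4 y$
(8*x, -4, 0)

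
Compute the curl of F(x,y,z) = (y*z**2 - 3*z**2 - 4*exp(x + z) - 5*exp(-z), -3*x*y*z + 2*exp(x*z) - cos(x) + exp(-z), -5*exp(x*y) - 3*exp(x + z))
((x*(3*y - 5*exp(x*y) - 2*exp(x*z))*exp(z) + 1)*exp(-z), 2*y*z + 5*y*exp(x*y) - 6*z - exp(x + z) + 5*exp(-z), -3*y*z - z**2 + 2*z*exp(x*z) + sin(x))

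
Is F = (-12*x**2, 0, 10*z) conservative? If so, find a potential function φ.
Yes, F is conservative. φ = -4*x**3 + 5*z**2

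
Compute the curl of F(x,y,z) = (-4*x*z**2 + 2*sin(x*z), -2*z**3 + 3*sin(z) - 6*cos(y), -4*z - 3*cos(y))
(6*z**2 + 3*sin(y) - 3*cos(z), 2*x*(-4*z + cos(x*z)), 0)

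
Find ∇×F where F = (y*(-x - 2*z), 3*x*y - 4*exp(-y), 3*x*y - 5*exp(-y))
(3*x + 5*exp(-y), -5*y, x + 3*y + 2*z)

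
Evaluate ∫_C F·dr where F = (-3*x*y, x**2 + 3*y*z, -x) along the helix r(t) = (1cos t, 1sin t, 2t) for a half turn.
-3*pi/2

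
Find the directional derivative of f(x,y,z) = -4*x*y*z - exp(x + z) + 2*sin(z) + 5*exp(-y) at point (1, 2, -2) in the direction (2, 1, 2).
(-4*E - 5 + 4*(cos(2) + 6)*exp(2))*exp(-2)/3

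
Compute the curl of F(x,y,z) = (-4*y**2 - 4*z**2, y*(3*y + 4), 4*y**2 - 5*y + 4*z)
(8*y - 5, -8*z, 8*y)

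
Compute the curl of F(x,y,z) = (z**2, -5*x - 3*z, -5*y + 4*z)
(-2, 2*z, -5)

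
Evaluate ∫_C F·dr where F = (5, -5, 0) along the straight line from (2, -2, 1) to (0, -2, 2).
-10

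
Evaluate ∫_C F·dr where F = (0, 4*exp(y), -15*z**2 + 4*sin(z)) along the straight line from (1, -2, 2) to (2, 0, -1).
-4*cos(1) + 4*cos(2) - 4*exp(-2) + 49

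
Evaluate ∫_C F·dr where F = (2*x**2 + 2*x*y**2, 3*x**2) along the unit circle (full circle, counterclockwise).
0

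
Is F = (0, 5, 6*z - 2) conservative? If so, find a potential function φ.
Yes, F is conservative. φ = 5*y + 3*z**2 - 2*z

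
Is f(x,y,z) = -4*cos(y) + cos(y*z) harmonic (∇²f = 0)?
No, ∇²f = -y**2*cos(y*z) - z**2*cos(y*z) + 4*cos(y)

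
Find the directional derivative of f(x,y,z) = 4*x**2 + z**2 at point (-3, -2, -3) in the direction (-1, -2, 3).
3*sqrt(14)/7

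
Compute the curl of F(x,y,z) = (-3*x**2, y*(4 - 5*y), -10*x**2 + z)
(0, 20*x, 0)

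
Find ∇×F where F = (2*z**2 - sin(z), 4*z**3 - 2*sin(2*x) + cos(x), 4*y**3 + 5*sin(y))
(12*y**2 - 12*z**2 + 5*cos(y), 4*z - cos(z), -sin(x) - 4*cos(2*x))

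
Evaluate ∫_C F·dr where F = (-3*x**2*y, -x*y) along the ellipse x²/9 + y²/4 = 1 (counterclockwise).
81*pi/2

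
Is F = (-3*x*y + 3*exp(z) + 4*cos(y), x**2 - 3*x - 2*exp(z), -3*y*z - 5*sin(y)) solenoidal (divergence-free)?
No, ∇·F = -6*y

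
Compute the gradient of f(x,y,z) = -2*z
(0, 0, -2)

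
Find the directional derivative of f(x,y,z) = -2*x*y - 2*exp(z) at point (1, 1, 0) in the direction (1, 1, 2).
-4*sqrt(6)/3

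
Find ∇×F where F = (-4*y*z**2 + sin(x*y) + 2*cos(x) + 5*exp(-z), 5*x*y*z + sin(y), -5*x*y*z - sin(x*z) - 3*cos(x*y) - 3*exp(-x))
(x*(-5*y - 5*z + 3*sin(x*y)), -3*y*z - 3*y*sin(x*y) + z*cos(x*z) - 5*exp(-z) - 3*exp(-x), -x*cos(x*y) + 5*y*z + 4*z**2)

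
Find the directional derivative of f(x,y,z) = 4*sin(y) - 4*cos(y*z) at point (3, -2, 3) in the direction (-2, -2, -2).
4*sqrt(3)*(sin(6) - cos(2))/3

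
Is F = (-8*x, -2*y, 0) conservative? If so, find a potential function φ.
Yes, F is conservative. φ = -4*x**2 - y**2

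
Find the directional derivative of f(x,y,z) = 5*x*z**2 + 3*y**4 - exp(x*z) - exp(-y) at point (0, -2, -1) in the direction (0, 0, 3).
0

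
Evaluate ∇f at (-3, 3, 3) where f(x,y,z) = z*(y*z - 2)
(0, 9, 16)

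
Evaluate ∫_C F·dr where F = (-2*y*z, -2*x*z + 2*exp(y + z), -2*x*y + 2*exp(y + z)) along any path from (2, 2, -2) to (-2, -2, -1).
-10 + 2*exp(-3)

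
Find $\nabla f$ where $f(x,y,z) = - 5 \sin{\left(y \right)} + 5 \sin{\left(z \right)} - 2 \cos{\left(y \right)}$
(0, 2*sin(y) - 5*cos(y), 5*cos(z))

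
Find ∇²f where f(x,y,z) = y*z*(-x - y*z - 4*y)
-2*y**2 - 2*z*(z + 4)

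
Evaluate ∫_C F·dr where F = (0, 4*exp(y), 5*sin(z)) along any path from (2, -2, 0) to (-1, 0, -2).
-4*exp(-2) - 5*cos(2) + 9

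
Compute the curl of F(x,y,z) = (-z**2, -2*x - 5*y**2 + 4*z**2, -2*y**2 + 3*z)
(-4*y - 8*z, -2*z, -2)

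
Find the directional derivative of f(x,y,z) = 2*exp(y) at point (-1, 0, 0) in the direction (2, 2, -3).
4*sqrt(17)/17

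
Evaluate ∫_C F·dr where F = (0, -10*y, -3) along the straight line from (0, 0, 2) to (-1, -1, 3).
-8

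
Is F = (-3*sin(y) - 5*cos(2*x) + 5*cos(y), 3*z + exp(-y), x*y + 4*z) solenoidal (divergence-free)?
No, ∇·F = 10*sin(2*x) + 4 - exp(-y)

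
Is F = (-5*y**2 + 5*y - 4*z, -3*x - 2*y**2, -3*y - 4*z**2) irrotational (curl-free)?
No, ∇×F = (-3, -4, 10*y - 8)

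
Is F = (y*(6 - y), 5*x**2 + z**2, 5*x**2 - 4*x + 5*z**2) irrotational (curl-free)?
No, ∇×F = (-2*z, 4 - 10*x, 10*x + 2*y - 6)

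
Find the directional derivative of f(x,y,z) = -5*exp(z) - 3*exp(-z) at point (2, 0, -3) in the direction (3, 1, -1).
sqrt(11)*(5 - 3*exp(6))*exp(-3)/11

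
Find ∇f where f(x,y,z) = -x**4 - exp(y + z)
(-4*x**3, -exp(y + z), -exp(y + z))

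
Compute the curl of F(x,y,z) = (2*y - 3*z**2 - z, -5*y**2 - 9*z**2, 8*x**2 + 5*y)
(18*z + 5, -16*x - 6*z - 1, -2)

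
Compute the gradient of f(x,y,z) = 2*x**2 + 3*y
(4*x, 3, 0)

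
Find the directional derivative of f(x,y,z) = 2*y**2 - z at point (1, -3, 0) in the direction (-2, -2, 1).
23/3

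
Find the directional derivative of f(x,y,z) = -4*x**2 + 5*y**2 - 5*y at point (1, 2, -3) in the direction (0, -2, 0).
-15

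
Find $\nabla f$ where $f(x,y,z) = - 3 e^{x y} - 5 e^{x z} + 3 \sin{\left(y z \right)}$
(-3*y*exp(x*y) - 5*z*exp(x*z), -3*x*exp(x*y) + 3*z*cos(y*z), -5*x*exp(x*z) + 3*y*cos(y*z))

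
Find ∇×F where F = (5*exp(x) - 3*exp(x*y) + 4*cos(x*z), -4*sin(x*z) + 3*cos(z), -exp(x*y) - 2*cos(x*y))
(-x*exp(x*y) + 2*x*sin(x*y) + 4*x*cos(x*z) + 3*sin(z), -4*x*sin(x*z) + y*exp(x*y) - 2*y*sin(x*y), 3*x*exp(x*y) - 4*z*cos(x*z))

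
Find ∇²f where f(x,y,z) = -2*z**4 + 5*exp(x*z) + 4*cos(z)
5*x**2*exp(x*z) + 5*z**2*exp(x*z) - 24*z**2 - 4*cos(z)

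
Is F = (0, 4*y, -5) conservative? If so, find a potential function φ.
Yes, F is conservative. φ = 2*y**2 - 5*z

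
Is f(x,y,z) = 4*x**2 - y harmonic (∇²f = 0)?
No, ∇²f = 8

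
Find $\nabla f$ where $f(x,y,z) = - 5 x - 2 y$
(-5, -2, 0)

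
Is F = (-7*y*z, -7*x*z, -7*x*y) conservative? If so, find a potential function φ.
Yes, F is conservative. φ = -7*x*y*z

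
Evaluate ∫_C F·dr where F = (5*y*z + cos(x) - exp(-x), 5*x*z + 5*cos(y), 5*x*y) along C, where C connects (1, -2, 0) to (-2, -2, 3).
-sin(2) - sin(1) - exp(-1) + exp(2) + 60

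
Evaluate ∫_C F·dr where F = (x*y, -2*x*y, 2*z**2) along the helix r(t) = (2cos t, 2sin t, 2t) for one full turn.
128*pi**3/3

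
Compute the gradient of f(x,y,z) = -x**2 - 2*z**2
(-2*x, 0, -4*z)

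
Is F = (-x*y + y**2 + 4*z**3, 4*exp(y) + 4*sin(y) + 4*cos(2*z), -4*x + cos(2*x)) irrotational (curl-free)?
No, ∇×F = (8*sin(2*z), 12*z**2 + 2*sin(2*x) + 4, x - 2*y)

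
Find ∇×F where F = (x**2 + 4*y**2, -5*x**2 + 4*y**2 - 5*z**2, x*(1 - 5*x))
(10*z, 10*x - 1, -10*x - 8*y)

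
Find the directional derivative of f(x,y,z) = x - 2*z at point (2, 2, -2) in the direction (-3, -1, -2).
sqrt(14)/14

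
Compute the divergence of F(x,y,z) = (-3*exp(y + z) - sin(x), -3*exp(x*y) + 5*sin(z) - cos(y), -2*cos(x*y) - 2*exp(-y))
-3*x*exp(x*y) + sin(y) - cos(x)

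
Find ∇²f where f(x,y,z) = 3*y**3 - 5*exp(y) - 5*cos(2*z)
18*y - 5*exp(y) + 20*cos(2*z)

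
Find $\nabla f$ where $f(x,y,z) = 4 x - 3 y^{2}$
(4, -6*y, 0)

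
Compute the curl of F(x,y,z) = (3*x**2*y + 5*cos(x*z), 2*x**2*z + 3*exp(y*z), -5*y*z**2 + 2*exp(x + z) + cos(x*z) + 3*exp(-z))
(-2*x**2 - 3*y*exp(y*z) - 5*z**2, -5*x*sin(x*z) + z*sin(x*z) - 2*exp(x + z), x*(-3*x + 4*z))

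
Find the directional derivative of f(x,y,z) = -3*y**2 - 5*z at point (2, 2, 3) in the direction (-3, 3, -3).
-7*sqrt(3)/3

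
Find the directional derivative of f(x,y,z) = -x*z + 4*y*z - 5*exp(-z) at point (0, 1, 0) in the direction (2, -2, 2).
3*sqrt(3)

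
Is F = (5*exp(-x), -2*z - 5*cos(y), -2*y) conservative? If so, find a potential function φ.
Yes, F is conservative. φ = -2*y*z - 5*sin(y) - 5*exp(-x)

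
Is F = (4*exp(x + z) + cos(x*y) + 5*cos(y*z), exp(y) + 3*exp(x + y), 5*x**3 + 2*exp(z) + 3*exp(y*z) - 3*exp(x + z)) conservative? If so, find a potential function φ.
No, ∇×F = (3*z*exp(y*z), -15*x**2 - 5*y*sin(y*z) + 7*exp(x + z), x*sin(x*y) + 5*z*sin(y*z) + 3*exp(x + y)) ≠ 0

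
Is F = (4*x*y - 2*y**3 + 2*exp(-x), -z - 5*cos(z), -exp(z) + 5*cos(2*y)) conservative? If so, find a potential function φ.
No, ∇×F = (-10*sin(2*y) - 5*sin(z) + 1, 0, -4*x + 6*y**2) ≠ 0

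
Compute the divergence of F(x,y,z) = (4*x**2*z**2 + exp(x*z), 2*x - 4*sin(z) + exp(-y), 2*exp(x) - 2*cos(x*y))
8*x*z**2 + z*exp(x*z) - exp(-y)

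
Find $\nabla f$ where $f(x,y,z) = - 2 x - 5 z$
(-2, 0, -5)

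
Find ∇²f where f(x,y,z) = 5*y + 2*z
0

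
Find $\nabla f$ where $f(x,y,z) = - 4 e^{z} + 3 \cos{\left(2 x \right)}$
(-6*sin(2*x), 0, -4*exp(z))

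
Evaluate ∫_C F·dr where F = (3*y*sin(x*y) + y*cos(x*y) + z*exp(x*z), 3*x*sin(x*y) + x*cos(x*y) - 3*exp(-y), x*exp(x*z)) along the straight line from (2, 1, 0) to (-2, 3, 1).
-3*cos(6) + 3*cos(2) - 3*exp(-1) - 1 - sin(2) + exp(-2) + 3*exp(-3) - sin(6)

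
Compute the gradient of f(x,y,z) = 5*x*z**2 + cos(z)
(5*z**2, 0, 10*x*z - sin(z))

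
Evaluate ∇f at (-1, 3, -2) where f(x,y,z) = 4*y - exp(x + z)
(-exp(-3), 4, -exp(-3))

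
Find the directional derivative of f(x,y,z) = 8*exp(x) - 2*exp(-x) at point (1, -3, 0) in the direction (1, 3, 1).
2*sqrt(11)*(1 + 4*exp(2))*exp(-1)/11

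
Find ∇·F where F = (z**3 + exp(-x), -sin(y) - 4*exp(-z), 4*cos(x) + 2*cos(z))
-2*sin(z) - cos(y) - exp(-x)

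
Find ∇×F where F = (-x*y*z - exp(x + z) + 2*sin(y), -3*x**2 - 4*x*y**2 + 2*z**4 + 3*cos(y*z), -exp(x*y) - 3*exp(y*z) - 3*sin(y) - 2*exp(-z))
(-x*exp(x*y) + 3*y*sin(y*z) - 8*z**3 - 3*z*exp(y*z) - 3*cos(y), -x*y + y*exp(x*y) - exp(x + z), x*z - 6*x - 4*y**2 - 2*cos(y))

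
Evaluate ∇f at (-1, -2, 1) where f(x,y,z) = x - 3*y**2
(1, 12, 0)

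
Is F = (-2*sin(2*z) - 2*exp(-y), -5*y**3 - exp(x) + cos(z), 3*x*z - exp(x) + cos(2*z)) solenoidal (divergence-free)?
No, ∇·F = 3*x - 15*y**2 - 2*sin(2*z)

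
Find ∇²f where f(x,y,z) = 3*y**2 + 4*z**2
14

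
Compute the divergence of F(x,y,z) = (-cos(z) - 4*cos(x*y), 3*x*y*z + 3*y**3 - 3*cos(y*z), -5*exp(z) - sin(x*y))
3*x*z + 9*y**2 + 4*y*sin(x*y) + 3*z*sin(y*z) - 5*exp(z)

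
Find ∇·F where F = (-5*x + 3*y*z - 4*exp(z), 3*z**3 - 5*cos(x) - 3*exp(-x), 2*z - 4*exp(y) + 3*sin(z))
3*cos(z) - 3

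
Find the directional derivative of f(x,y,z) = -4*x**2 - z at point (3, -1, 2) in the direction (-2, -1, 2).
46/3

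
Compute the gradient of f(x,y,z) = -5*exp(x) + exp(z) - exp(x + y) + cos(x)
(-5*exp(x) - exp(x + y) - sin(x), -exp(x + y), exp(z))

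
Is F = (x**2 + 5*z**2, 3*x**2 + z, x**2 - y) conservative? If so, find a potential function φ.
No, ∇×F = (-2, -2*x + 10*z, 6*x) ≠ 0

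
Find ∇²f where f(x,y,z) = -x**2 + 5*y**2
8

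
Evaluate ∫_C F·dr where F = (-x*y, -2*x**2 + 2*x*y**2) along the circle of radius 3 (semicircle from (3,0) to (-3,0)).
81*pi/4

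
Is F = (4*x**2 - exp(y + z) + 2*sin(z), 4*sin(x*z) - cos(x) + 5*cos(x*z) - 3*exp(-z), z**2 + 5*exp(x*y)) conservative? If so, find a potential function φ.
No, ∇×F = ((x*(5*exp(x*y) + 5*sin(x*z) - 4*cos(x*z))*exp(z) - 3)*exp(-z), -5*y*exp(x*y) - exp(y + z) + 2*cos(z), -5*z*sin(x*z) + 4*z*cos(x*z) + exp(y + z) + sin(x)) ≠ 0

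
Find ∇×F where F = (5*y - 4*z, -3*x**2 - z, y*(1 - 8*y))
(2 - 16*y, -4, -6*x - 5)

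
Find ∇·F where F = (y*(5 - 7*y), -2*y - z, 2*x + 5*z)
3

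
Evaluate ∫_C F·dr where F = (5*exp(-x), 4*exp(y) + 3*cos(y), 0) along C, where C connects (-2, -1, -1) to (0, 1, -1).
-5 - 4*exp(-1) + 6*sin(1) + 4*E + 5*exp(2)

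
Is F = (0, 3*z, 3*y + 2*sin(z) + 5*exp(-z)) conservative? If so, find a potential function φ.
Yes, F is conservative. φ = 3*y*z - 2*cos(z) - 5*exp(-z)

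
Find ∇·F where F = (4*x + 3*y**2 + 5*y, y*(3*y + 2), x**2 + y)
6*y + 6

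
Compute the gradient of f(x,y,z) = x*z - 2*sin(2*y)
(z, -4*cos(2*y), x)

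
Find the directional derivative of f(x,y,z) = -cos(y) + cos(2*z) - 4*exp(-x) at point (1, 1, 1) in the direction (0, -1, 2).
-sqrt(5)*(sin(1) + 4*sin(2))/5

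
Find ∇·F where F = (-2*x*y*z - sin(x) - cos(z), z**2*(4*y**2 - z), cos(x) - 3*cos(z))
8*y*z**2 - 2*y*z + 3*sin(z) - cos(x)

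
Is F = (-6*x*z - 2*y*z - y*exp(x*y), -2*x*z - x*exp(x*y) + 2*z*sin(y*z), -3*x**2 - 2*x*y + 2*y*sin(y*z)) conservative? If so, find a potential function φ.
Yes, F is conservative. φ = -3*x**2*z - 2*x*y*z - exp(x*y) - 2*cos(y*z)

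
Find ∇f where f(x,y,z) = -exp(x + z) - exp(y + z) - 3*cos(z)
(-exp(x + z), -exp(y + z), -exp(x + z) - exp(y + z) + 3*sin(z))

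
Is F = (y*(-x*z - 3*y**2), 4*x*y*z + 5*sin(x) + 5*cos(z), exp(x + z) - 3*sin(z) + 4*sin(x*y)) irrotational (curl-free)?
No, ∇×F = (-4*x*y + 4*x*cos(x*y) + 5*sin(z), -x*y - 4*y*cos(x*y) - exp(x + z), x*z + 9*y**2 + 4*y*z + 5*cos(x))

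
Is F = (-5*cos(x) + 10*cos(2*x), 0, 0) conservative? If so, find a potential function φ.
Yes, F is conservative. φ = -5*sin(x) + 5*sin(2*x)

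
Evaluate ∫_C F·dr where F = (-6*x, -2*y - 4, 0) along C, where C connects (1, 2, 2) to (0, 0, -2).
15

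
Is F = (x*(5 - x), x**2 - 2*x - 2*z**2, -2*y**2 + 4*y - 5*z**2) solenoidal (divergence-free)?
No, ∇·F = -2*x - 10*z + 5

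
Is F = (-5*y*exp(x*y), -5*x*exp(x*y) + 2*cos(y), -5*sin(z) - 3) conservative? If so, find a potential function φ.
Yes, F is conservative. φ = -3*z - 5*exp(x*y) + 2*sin(y) + 5*cos(z)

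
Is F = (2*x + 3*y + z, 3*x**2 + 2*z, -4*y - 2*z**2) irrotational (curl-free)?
No, ∇×F = (-6, 1, 6*x - 3)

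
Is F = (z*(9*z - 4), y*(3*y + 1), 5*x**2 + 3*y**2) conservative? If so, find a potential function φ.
No, ∇×F = (6*y, -10*x + 18*z - 4, 0) ≠ 0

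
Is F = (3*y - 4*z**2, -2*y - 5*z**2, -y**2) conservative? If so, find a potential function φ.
No, ∇×F = (-2*y + 10*z, -8*z, -3) ≠ 0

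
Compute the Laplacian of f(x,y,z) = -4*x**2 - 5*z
-8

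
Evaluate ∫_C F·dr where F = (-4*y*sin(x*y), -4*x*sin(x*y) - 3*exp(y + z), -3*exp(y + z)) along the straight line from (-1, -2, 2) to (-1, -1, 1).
-4*cos(2) + 4*cos(1)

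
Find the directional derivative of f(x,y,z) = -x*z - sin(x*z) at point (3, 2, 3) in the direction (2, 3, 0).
-6*sqrt(13)*(cos(9) + 1)/13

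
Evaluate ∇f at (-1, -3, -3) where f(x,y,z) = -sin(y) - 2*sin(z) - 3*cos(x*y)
(-9*sin(3), -3*sin(3) - cos(3), -2*cos(3))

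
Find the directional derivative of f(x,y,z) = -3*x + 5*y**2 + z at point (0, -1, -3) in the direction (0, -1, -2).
8*sqrt(5)/5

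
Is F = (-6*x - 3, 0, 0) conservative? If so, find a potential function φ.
Yes, F is conservative. φ = 3*x*(-x - 1)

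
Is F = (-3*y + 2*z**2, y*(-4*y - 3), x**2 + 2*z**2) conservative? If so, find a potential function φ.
No, ∇×F = (0, -2*x + 4*z, 3) ≠ 0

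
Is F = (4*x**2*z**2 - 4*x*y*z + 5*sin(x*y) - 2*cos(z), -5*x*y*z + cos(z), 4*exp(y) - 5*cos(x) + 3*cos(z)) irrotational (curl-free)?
No, ∇×F = (5*x*y + 4*exp(y) + sin(z), 8*x**2*z - 4*x*y - 5*sin(x) + 2*sin(z), 4*x*z - 5*x*cos(x*y) - 5*y*z)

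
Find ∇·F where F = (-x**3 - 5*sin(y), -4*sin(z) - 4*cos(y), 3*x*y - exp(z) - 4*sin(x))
-3*x**2 - exp(z) + 4*sin(y)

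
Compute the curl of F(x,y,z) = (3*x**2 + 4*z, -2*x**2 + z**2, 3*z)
(-2*z, 4, -4*x)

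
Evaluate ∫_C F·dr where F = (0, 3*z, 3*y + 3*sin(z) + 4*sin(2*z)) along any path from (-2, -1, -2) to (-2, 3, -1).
-15 - 3*cos(1) + 2*cos(4) + cos(2)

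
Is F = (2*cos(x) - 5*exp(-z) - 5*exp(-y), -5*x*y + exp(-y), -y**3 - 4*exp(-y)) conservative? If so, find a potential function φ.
No, ∇×F = (-3*y**2 + 4*exp(-y), 5*exp(-z), -5*y - 5*exp(-y)) ≠ 0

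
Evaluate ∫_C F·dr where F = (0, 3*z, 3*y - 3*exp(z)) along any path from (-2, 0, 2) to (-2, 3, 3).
-3*exp(3) + 3*exp(2) + 27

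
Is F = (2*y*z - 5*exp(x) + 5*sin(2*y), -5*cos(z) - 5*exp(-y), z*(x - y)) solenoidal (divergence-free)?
No, ∇·F = x - y - 5*exp(x) + 5*exp(-y)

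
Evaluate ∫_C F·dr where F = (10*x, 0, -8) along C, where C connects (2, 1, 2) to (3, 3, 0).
41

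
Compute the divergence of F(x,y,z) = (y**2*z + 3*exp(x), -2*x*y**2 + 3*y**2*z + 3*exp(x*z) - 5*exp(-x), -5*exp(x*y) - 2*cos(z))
-4*x*y + 6*y*z + 3*exp(x) + 2*sin(z)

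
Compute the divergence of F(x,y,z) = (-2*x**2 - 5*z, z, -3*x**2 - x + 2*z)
2 - 4*x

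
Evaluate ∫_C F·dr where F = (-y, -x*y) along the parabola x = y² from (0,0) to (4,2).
-28/3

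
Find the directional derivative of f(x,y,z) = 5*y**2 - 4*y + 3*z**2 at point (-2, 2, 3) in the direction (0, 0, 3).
18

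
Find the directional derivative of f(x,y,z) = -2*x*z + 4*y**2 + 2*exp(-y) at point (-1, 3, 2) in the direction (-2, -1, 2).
-4 + 2*exp(-3)/3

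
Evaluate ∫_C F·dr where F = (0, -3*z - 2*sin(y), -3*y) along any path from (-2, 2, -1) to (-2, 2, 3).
-24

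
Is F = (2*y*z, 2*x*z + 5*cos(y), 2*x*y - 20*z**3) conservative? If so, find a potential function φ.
Yes, F is conservative. φ = 2*x*y*z - 5*z**4 + 5*sin(y)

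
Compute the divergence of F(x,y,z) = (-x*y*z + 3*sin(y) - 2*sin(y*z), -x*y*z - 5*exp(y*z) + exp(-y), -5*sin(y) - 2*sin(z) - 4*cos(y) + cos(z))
-x*z - y*z - 5*z*exp(y*z) - sin(z) - 2*cos(z) - exp(-y)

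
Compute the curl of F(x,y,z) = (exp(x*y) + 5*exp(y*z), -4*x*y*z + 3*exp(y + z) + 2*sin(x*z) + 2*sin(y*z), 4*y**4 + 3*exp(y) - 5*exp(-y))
(4*x*y - 2*x*cos(x*z) + 16*y**3 - 2*y*cos(y*z) + 3*exp(y) - 3*exp(y + z) + 5*exp(-y), 5*y*exp(y*z), -x*exp(x*y) - 4*y*z - 5*z*exp(y*z) + 2*z*cos(x*z))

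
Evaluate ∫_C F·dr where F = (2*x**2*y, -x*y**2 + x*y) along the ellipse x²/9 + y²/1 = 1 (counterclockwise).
-57*pi/4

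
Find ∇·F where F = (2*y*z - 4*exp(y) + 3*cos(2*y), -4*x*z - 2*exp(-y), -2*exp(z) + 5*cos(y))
-2*exp(z) + 2*exp(-y)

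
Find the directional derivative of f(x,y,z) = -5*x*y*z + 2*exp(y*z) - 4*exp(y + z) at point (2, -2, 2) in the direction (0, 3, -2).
sqrt(13)*(20/13 - 8*exp(4))*exp(-4)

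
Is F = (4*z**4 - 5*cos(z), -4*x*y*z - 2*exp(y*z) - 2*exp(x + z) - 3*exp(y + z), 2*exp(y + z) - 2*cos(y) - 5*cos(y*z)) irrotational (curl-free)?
No, ∇×F = (4*x*y + 2*y*exp(y*z) + 5*z*sin(y*z) + 2*exp(x + z) + 5*exp(y + z) + 2*sin(y), 16*z**3 + 5*sin(z), -4*y*z - 2*exp(x + z))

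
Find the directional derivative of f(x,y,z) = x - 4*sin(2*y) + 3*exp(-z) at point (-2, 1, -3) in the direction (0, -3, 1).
3*sqrt(10)*(-exp(3) + 8*cos(2))/10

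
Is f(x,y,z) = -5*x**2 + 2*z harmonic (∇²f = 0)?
No, ∇²f = -10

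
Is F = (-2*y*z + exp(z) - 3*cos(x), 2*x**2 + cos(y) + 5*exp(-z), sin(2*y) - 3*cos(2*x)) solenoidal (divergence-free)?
No, ∇·F = 3*sin(x) - sin(y)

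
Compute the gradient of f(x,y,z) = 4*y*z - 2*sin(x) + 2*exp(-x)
(-2*cos(x) - 2*exp(-x), 4*z, 4*y)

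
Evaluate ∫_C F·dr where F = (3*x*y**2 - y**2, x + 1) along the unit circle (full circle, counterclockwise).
pi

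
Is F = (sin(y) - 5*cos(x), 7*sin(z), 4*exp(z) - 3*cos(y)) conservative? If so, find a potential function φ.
No, ∇×F = (3*sin(y) - 7*cos(z), 0, -cos(y)) ≠ 0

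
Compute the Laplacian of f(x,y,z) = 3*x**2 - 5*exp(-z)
6 - 5*exp(-z)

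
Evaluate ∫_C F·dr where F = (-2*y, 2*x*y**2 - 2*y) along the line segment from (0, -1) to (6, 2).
18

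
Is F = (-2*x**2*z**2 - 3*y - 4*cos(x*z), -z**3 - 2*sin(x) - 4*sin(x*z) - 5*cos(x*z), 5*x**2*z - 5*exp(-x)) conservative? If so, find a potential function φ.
No, ∇×F = (-5*x*sin(x*z) + 4*x*cos(x*z) + 3*z**2, -4*x**2*z - 10*x*z + 4*x*sin(x*z) - 5*exp(-x), 5*z*sin(x*z) - 4*z*cos(x*z) - 2*cos(x) + 3) ≠ 0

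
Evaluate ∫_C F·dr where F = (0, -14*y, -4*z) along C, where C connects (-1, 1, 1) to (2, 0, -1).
7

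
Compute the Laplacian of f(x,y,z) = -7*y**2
-14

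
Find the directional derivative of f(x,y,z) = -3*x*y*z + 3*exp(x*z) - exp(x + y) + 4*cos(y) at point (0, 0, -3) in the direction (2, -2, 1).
-6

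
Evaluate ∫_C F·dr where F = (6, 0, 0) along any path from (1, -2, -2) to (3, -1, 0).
12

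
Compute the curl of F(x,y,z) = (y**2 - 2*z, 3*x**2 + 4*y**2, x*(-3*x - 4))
(0, 6*x + 2, 6*x - 2*y)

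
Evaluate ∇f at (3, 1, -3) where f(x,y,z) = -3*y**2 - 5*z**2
(0, -6, 30)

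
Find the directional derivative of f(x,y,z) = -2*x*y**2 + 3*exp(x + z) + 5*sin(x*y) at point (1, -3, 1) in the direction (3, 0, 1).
3*sqrt(10)*(-18 - 15*cos(3) + 4*exp(2))/10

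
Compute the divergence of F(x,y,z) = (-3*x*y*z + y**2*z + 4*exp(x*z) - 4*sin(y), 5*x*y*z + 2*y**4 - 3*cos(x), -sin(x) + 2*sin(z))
5*x*z + 8*y**3 - 3*y*z + 4*z*exp(x*z) + 2*cos(z)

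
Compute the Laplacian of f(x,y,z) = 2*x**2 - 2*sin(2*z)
8*sin(2*z) + 4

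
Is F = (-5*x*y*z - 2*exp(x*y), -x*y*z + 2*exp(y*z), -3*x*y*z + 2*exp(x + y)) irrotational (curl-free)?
No, ∇×F = (x*y - 3*x*z - 2*y*exp(y*z) + 2*exp(x + y), -5*x*y + 3*y*z - 2*exp(x + y), 5*x*z + 2*x*exp(x*y) - y*z)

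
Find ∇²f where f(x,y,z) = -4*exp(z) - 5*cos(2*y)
-4*exp(z) + 20*cos(2*y)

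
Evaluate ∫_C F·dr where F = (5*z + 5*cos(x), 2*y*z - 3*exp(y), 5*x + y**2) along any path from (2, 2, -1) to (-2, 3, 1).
-3*exp(3) - 10*sin(2) + 13 + 3*exp(2)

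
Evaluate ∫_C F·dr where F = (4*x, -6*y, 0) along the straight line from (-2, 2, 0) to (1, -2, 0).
-6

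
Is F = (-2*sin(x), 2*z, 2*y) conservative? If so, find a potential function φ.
Yes, F is conservative. φ = 2*y*z + 2*cos(x)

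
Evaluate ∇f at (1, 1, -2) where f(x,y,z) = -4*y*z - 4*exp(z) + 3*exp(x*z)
(-6*exp(-2), 8, -4 - exp(-2))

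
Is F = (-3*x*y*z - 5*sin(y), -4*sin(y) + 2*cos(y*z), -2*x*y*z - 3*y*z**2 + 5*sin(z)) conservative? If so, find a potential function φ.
No, ∇×F = (-2*x*z + 2*y*sin(y*z) - 3*z**2, y*(-3*x + 2*z), 3*x*z + 5*cos(y)) ≠ 0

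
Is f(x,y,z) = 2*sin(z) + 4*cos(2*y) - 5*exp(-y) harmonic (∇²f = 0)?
No, ∇²f = -2*sin(z) - 16*cos(2*y) - 5*exp(-y)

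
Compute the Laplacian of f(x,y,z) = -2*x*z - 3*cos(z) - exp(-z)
3*cos(z) - exp(-z)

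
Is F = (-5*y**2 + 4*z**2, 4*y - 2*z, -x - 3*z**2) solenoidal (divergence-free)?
No, ∇·F = 4 - 6*z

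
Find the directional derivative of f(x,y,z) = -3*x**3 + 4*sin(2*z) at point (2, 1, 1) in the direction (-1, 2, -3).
6*sqrt(14)*(3 - 2*cos(2))/7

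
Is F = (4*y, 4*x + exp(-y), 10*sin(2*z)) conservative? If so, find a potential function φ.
Yes, F is conservative. φ = 4*x*y - 5*cos(2*z) - exp(-y)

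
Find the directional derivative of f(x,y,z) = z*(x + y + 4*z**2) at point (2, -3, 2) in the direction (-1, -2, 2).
88/3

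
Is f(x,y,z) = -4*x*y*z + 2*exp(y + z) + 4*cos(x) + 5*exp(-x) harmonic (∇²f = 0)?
No, ∇²f = (4*(exp(y + z) - cos(x))*exp(x) + 5)*exp(-x)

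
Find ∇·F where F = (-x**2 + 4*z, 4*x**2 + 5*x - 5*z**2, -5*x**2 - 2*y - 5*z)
-2*x - 5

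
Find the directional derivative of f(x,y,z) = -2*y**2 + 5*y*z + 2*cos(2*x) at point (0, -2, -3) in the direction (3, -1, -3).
37*sqrt(19)/19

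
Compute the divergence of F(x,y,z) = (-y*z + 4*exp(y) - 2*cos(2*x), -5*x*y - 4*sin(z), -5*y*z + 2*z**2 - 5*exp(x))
-5*x - 5*y + 4*z + 4*sin(2*x)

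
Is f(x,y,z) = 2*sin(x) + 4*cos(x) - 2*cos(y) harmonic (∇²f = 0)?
No, ∇²f = -2*sin(x) - 4*cos(x) + 2*cos(y)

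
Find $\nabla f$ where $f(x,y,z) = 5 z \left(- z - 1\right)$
(0, 0, -10*z - 5)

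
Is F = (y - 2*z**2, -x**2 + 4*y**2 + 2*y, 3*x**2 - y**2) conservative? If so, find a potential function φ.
No, ∇×F = (-2*y, -6*x - 4*z, -2*x - 1) ≠ 0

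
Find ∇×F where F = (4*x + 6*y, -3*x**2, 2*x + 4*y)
(4, -2, -6*x - 6)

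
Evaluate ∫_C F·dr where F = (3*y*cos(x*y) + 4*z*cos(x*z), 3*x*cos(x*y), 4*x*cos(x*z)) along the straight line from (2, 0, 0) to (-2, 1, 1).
-7*sin(2)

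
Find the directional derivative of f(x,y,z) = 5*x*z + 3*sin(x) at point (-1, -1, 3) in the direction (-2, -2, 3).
-3*sqrt(17)*(2*cos(1) + 15)/17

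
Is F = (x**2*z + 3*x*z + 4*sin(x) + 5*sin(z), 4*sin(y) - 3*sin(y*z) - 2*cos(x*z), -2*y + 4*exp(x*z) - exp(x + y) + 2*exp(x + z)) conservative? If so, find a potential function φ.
No, ∇×F = (-2*x*sin(x*z) + 3*y*cos(y*z) - exp(x + y) - 2, x**2 + 3*x - 4*z*exp(x*z) + exp(x + y) - 2*exp(x + z) + 5*cos(z), 2*z*sin(x*z)) ≠ 0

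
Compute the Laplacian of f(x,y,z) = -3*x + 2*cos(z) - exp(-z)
-2*cos(z) - exp(-z)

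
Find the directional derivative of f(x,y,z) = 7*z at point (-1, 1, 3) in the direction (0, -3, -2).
-14*sqrt(13)/13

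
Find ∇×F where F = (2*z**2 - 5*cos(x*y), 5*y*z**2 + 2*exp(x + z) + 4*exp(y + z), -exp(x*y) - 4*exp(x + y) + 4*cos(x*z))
(-x*exp(x*y) - 10*y*z - 4*exp(x + y) - 2*exp(x + z) - 4*exp(y + z), y*exp(x*y) + 4*z*sin(x*z) + 4*z + 4*exp(x + y), -5*x*sin(x*y) + 2*exp(x + z))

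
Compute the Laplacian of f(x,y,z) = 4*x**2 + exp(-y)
8 + exp(-y)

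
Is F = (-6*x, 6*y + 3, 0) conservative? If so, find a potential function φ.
Yes, F is conservative. φ = -3*x**2 + 3*y**2 + 3*y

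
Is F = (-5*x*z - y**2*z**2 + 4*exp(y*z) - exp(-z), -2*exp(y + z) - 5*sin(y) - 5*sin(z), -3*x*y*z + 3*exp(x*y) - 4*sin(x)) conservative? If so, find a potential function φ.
No, ∇×F = (-3*x*z + 3*x*exp(x*y) + 2*exp(y + z) + 5*cos(z), -5*x - 2*y**2*z + 3*y*z - 3*y*exp(x*y) + 4*y*exp(y*z) + 4*cos(x) + exp(-z), 2*z*(y*z - 2*exp(y*z))) ≠ 0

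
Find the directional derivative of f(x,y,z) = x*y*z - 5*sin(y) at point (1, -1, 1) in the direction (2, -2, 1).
-5/3 + 10*cos(1)/3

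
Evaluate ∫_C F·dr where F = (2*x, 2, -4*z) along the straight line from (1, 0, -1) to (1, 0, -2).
-6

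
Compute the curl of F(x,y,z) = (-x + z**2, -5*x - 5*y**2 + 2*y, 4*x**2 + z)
(0, -8*x + 2*z, -5)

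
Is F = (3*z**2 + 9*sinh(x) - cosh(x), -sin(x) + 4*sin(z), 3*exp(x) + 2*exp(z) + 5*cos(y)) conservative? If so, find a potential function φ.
No, ∇×F = (-5*sin(y) - 4*cos(z), 6*z - 3*exp(x), -cos(x)) ≠ 0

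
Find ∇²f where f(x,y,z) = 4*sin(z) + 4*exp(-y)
-4*sin(z) + 4*exp(-y)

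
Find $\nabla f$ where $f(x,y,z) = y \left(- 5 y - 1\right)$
(0, -10*y - 1, 0)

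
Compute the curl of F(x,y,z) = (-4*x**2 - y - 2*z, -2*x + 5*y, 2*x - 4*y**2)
(-8*y, -4, -1)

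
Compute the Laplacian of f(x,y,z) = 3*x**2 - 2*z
6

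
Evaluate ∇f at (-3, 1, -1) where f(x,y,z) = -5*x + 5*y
(-5, 5, 0)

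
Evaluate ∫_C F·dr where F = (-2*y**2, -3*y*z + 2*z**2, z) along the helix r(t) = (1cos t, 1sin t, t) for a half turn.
-13*pi/4 + 8/3 + pi**2/2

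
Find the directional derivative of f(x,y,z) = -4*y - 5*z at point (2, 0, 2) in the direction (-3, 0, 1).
-sqrt(10)/2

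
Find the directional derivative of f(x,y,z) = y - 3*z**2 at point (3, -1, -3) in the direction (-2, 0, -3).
-54*sqrt(13)/13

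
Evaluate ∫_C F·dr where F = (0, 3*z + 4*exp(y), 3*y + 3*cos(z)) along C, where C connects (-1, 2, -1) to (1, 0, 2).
-4*exp(2) + 3*sin(1) + 3*sin(2) + 10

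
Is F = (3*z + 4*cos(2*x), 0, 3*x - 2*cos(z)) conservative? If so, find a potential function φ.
Yes, F is conservative. φ = 3*x*z + 2*sin(2*x) - 2*sin(z)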